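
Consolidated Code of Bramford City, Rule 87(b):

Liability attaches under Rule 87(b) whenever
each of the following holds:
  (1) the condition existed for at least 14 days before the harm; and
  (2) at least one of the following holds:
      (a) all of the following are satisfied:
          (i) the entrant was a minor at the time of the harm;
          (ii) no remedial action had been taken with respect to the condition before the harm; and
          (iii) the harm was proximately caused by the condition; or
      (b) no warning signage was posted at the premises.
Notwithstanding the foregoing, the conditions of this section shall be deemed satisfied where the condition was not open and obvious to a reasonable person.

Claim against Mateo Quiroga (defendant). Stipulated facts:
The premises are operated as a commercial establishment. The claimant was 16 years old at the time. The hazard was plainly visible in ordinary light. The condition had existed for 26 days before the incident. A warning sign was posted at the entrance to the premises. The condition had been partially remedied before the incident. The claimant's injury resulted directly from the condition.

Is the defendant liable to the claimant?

No — not liable.

(1) condition ≥14 days old — met.
(i) entrant a minor — holds.
(ii) no remedial action — fails.
(iii) proximate cause — met.
So (a) is not satisfied (T AND F AND T).
(b) no signage posted — not satisfied.
(2): F OR F → false.
Overall = T AND F = false.
Exception (not open/obvious) — not satisfied.
Result: main false OR exception false → false.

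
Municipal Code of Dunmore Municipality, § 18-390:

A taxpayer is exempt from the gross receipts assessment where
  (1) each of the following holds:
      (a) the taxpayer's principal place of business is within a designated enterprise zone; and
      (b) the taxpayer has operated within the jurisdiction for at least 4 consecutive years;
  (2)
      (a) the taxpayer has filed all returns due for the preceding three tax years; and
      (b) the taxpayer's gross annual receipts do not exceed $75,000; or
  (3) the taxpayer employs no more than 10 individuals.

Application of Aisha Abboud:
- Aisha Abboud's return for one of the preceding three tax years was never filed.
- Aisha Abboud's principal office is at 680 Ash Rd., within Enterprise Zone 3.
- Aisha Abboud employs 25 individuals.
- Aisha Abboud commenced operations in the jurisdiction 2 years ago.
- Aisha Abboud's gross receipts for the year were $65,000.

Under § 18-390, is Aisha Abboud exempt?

No — not exempt.

(a) in enterprise zone — holds.
(b) ≥ 4 yrs in jurisdiction — not met.
So (1) is not satisfied (T AND F).
(a) returns current — not met.
(b) receipts ≤ $75,000 — satisfied.
So (2) is not satisfied (F AND T).
(3) ≤ 10 employees — fails.
Overall = F OR F OR F = false.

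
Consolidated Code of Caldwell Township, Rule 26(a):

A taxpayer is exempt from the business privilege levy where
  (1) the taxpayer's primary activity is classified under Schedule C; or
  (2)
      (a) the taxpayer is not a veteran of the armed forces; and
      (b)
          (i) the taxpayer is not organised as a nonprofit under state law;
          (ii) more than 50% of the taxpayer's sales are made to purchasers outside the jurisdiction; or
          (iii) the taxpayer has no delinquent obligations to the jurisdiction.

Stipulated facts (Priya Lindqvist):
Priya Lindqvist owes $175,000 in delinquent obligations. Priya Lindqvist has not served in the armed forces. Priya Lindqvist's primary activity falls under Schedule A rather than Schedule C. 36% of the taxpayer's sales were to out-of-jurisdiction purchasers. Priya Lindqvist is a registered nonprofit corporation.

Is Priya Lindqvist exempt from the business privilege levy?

No — not exempt.

(1) Schedule C activity — fails.
(a) not (veteran) — holds.
(i) not (nonprofit) — not satisfied.
(ii) >50% out-of-jur. sales — fails.
(iii) no delinquency — not met.
(b) = F OR F OR F = false.
(2) = T AND F = false.
So Overall is not satisfied (F OR F).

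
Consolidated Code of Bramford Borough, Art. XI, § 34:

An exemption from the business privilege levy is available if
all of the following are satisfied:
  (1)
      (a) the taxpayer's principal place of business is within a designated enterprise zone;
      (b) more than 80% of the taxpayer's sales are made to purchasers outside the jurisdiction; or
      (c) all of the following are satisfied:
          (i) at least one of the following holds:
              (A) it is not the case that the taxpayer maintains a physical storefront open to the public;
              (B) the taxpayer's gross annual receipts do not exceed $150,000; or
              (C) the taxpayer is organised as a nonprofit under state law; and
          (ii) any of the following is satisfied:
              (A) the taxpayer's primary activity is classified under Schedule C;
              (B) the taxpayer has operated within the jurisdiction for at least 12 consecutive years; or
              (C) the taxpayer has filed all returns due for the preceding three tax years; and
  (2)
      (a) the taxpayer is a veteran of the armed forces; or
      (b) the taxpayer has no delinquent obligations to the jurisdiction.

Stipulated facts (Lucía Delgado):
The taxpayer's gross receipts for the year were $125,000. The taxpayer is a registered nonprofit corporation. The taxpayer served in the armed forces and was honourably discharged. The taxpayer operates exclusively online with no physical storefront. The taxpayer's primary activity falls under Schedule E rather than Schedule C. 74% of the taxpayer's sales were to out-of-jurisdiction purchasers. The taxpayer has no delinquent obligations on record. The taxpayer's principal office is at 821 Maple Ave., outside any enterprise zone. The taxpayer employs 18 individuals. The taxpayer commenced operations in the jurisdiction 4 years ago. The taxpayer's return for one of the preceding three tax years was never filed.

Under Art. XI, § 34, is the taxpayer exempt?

(a) in enterprise zone — not met.
(b) >80% out-of-jur. sales — not satisfied.
(A) not (has storefront) — holds.
(B) receipts ≤ $150,000 — met.
(C) nonprofit — holds.
(i) = T OR T OR T = true.
(A) Schedule C activity — not met.
(B) ≥ 12 yrs in jurisdiction — not met.
(C) returns current — not met.
So (ii) is not satisfied (F OR F OR F).
So (c) is not satisfied (T AND F).
(1): F OR F OR F → false.
(a) veteran — holds.
(b) no delinquency — holds.
(2) = T OR T = true.
So Overall is not satisfied (F AND T).

No — not exempt.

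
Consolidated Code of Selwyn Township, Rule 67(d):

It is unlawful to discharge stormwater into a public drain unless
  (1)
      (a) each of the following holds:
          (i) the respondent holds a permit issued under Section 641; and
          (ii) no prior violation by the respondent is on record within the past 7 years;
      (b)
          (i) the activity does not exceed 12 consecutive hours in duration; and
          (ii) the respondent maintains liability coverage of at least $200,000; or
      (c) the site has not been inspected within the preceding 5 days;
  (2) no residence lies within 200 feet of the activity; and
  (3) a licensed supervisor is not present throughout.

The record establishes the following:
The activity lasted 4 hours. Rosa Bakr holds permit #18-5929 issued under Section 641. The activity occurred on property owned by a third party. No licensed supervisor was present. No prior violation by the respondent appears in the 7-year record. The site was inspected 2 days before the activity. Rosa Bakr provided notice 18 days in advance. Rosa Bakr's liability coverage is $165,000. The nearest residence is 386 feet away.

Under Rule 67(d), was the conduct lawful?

(i) holds permit — satisfied.
(ii) no prior violation — met.
So (a) is satisfied (T AND T).
(i) ≤ 12 hrs duration — met.
(ii) coverage ≥ $200,000 — fails.
So (b) is not satisfied (T AND F).
(c) not (site inspected) — not satisfied.
So (1) is satisfied (T OR F OR F).
(2) no residence in 200 ft — holds.
(3) not (supervisor present) — holds.
Overall = T AND T AND T = true.

Yes — lawful.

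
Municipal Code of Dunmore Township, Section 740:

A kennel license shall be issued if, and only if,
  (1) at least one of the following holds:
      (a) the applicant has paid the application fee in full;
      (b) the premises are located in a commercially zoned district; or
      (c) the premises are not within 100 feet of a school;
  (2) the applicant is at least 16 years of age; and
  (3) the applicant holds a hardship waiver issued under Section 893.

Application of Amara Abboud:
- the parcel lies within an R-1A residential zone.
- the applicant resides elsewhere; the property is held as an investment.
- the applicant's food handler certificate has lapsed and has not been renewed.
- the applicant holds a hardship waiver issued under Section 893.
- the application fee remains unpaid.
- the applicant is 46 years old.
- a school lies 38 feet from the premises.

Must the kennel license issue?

No — denied.

(a) fee paid — fails.
(b) commercially zoned — not satisfied.
(c) ≥100 ft from school — fails.
(1): F OR F OR F → false.
(2) age ≥ 16 — holds.
(3) hardship waiver — satisfied.
Overall: F AND T AND T → false.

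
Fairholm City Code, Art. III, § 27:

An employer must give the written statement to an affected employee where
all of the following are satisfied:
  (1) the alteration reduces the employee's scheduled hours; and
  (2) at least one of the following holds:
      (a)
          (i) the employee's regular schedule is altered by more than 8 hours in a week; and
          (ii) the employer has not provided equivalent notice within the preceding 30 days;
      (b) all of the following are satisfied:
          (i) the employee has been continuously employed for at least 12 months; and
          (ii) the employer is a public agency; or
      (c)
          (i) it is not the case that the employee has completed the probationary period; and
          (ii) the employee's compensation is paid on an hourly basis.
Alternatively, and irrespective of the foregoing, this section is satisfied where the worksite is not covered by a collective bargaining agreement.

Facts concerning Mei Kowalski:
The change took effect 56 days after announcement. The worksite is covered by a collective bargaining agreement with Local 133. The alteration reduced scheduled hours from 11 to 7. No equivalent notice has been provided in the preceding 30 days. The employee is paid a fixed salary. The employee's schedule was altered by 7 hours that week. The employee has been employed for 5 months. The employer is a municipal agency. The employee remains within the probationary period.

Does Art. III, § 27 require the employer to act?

(1) hours reduced — holds.
(i) schedule shift > 8h — fails.
(ii) no recent notice — holds.
So (a) is not satisfied (F AND T).
(i) tenure ≥ 12 mo. — not satisfied.
(ii) public agency — met.
(b): F AND T → false.
(i) not (past probation) — met.
(ii) hourly-paid — not met.
So (c) is not satisfied (T AND F).
(2) = F OR F OR F = false.
Overall = T AND F = false.
Exception (no CBA) — not satisfied.
Result: main false OR exception false → false.

No — not required.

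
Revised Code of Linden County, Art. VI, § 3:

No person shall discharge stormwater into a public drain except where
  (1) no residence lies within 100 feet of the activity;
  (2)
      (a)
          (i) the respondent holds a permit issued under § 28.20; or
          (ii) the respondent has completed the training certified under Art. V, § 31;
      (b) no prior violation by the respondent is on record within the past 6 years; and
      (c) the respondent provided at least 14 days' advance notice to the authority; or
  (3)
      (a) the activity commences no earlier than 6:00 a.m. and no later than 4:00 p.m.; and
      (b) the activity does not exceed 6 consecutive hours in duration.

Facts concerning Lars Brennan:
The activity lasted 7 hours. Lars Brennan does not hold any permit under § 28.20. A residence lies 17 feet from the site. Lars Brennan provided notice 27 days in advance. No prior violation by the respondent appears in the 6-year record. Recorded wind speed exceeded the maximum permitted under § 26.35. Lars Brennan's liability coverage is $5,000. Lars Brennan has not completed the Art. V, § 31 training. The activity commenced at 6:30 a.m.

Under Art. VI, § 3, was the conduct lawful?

(1) no residence in 100 ft — fails.
(i) holds permit — not satisfied.
(ii) training certified — fails.
(a): F OR F → false.
(b) no prior violation — satisfied.
(c) ≥14 days' notice — satisfied.
(2): F AND T AND T → false.
(a) start within hours — met.
(b) ≤ 6 hrs duration — not met.
So (3) is not satisfied (T AND F).
So Overall is not satisfied (F OR F OR F).

No — unlawful.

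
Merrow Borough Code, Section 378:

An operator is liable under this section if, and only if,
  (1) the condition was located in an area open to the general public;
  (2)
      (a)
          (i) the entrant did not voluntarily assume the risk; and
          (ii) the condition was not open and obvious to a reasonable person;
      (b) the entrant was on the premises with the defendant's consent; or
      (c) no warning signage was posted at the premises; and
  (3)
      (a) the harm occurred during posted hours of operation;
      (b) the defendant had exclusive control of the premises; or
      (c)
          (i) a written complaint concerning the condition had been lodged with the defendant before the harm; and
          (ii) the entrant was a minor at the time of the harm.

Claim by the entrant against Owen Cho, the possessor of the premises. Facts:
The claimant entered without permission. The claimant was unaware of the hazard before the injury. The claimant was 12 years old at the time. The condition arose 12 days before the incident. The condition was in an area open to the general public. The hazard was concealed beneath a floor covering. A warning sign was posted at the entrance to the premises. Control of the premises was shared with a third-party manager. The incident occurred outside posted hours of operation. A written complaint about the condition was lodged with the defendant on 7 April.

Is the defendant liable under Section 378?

(1) public area — holds.
(i) no assumed risk — satisfied.
(ii) not open/obvious — met.
(a): T AND T → true.
(b) consent to enter — fails.
(c) no signage posted — fails.
(2) = T OR F OR F = true.
(a) during posted hours — fails.
(b) exclusive control — not met.
(i) complaint lodged — satisfied.
(ii) entrant a minor — met.
(c) = T AND T = true.
(3): F OR F OR T → true.
Overall: T AND T AND T → true.

Yes — liable.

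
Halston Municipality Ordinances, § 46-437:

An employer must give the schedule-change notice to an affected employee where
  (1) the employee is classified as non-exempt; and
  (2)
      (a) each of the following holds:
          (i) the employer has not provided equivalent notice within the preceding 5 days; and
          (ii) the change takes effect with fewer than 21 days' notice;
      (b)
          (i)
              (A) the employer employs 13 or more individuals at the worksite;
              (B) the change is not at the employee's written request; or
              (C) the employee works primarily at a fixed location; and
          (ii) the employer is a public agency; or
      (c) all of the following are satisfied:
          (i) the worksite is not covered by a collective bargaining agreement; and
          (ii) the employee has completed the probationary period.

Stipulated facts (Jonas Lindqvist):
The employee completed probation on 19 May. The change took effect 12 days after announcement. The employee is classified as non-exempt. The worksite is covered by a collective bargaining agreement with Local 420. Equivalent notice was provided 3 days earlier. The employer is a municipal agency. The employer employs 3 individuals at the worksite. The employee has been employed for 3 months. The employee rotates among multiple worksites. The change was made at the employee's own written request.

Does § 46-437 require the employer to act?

No — not required.

(1) non-exempt — holds.
(i) no recent notice — fails.
(ii) < 21 days' notice — satisfied.
(a) = F AND T = false.
(A) ≥ 13 at site — not satisfied.
(B) not employee-requested — fails.
(C) fixed location — fails.
(i) = F OR F OR F = false.
(ii) public agency — holds.
(b): F AND T → false.
(i) no CBA — not satisfied.
(ii) past probation — holds.
(c) = F AND T = false.
(2): F OR F OR F → false.
Overall = T AND F = false.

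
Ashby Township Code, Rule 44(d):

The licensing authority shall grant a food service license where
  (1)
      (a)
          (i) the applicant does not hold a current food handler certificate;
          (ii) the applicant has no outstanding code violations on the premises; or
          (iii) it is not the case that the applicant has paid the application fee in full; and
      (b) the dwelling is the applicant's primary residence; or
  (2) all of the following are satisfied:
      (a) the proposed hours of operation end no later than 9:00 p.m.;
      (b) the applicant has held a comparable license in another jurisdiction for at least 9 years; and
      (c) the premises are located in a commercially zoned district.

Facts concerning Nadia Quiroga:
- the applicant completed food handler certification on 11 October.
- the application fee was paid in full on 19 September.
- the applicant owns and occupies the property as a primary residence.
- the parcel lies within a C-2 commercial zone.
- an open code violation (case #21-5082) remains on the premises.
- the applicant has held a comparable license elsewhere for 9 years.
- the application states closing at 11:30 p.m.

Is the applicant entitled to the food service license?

No — denied.

(i) not (food handler cert.) — not satisfied.
(ii) no code violations — not met.
(iii) not (fee paid) — fails.
(a): F OR F OR F → false.
(b) primary residence — met.
(1) = F AND T = false.
(a) closes by 9 p.m. — not met.
(b) prior license ≥ 9 yr — met.
(c) commercially zoned — holds.
(2): F AND T AND T → false.
Overall: F OR F → false.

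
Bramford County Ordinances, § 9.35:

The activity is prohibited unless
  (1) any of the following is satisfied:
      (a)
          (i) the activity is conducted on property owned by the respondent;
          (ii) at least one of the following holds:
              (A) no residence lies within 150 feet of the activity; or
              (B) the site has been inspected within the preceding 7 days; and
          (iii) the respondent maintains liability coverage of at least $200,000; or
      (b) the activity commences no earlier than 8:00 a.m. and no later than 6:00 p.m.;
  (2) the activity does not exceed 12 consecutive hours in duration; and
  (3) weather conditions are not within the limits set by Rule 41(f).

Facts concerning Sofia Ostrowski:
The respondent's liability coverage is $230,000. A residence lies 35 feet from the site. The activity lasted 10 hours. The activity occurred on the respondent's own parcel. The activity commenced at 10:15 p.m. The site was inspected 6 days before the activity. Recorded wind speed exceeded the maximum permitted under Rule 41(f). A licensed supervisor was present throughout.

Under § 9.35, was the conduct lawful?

Yes — lawful.

(i) own property — met.
(A) no residence in 150 ft — fails.
(B) site inspected — satisfied.
(ii) = F OR T = true.
(iii) coverage ≥ $200,000 — satisfied.
So (a) is satisfied (T AND T AND T).
(b) start within hours — fails.
(1) = T OR F = true.
(2) ≤ 12 hrs duration — met.
(3) not (weather ok) — met.
Overall = T AND T AND T = true.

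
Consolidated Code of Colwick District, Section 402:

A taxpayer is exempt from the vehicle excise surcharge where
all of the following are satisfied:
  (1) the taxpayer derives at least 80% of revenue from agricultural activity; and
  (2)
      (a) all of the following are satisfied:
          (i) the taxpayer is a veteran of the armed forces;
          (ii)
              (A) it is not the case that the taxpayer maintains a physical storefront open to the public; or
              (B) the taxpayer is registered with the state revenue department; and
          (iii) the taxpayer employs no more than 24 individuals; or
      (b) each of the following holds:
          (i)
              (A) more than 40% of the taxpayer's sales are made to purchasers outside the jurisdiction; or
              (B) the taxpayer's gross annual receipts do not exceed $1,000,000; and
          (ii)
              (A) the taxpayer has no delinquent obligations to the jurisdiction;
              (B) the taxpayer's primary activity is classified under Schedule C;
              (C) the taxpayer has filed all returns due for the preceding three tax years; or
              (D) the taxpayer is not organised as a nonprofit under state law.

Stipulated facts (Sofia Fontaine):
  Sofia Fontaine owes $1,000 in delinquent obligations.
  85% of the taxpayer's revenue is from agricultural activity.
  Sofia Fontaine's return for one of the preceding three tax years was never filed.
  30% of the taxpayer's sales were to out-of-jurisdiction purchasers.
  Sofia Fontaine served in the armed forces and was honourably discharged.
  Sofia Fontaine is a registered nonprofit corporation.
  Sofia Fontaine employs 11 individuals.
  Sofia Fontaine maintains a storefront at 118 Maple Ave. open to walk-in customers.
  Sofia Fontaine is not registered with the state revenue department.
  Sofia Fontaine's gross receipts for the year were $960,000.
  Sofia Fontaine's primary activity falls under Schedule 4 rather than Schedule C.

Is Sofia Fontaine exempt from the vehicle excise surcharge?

No — not exempt.

(1) ≥80% agricultural — satisfied.
(i) veteran — met.
(A) not (has storefront) — not met.
(B) state-registered — not satisfied.
(ii): F OR F → false.
(iii) ≤ 24 employees — met.
(a) = T AND F AND T = false.
(A) >40% out-of-jur. sales — not met.
(B) receipts ≤ $1,000,000 — holds.
(i) = F OR T = true.
(A) no delinquency — not satisfied.
(B) Schedule C activity — not met.
(C) returns current — fails.
(D) not (nonprofit) — not met.
(ii): F OR F OR F OR F → false.
(b): T AND F → false.
(2) = F OR F = false.
So Overall is not satisfied (T AND F).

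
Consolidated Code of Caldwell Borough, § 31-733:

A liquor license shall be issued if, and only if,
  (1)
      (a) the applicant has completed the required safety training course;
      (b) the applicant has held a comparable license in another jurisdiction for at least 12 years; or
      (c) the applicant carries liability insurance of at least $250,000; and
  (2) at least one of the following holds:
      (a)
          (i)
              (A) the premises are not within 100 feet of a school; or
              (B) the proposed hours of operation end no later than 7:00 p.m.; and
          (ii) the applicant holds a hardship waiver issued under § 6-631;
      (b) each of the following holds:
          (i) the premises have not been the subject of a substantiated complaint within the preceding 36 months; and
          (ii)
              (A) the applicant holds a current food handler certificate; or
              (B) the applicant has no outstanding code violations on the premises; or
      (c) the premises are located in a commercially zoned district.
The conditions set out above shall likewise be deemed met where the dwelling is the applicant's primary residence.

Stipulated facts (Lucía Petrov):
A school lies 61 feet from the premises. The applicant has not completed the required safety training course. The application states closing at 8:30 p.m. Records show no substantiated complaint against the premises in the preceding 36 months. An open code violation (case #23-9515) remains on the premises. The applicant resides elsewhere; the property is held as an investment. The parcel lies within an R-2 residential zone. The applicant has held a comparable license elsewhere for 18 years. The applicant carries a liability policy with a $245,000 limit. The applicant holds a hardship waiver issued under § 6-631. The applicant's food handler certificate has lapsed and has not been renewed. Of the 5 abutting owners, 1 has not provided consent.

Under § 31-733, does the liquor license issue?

No — denied.

(a) safety training — fails.
(b) prior license ≥ 12 yr — met.
(c) insurance ≥ $250,000 — not met.
(1) = F OR T OR F = true.
(A) ≥100 ft from school — not satisfied.
(B) closes by 7 p.m. — not satisfied.
(i): F OR F → false.
(ii) hardship waiver — met.
So (a) is not satisfied (F AND T).
(i) no complaint in 36 mo. — satisfied.
(A) food handler cert. — not met.
(B) no code violations — not met.
(ii): F OR F → false.
(b): T AND F → false.
(c) commercially zoned — not satisfied.
So (2) is not satisfied (F OR F OR F).
So Overall is not satisfied (T AND F).
Exception (primary residence) — not satisfied.
Result: main false OR exception false → false.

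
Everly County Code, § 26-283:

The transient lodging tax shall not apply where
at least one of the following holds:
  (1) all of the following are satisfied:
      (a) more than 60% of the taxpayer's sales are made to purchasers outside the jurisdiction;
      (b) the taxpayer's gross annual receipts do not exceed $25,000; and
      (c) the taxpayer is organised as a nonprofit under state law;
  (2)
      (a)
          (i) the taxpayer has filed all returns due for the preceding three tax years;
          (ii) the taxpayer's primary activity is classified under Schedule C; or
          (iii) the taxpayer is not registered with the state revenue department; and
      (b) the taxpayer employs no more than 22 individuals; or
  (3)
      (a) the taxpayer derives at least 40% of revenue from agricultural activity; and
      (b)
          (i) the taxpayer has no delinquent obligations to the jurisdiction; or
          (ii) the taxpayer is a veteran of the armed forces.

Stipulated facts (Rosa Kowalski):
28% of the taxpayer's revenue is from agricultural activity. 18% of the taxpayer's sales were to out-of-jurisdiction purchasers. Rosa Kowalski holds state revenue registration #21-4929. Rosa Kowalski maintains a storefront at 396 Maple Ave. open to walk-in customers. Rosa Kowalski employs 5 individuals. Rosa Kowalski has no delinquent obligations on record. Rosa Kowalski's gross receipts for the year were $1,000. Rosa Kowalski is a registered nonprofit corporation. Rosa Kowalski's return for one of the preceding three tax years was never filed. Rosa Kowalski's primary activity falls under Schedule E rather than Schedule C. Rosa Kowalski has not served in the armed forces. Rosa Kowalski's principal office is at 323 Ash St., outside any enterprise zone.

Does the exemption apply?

No — not exempt.

(a) >60% out-of-jur. sales — fails.
(b) receipts ≤ $25,000 — holds.
(c) nonprofit — holds.
So (1) is not satisfied (F AND T AND T).
(i) returns current — fails.
(ii) Schedule C activity — fails.
(iii) not (state-registered) — fails.
So (a) is not satisfied (F OR F OR F).
(b) ≤ 22 employees — holds.
(2) = F AND T = false.
(a) ≥40% agricultural — not met.
(i) no delinquency — satisfied.
(ii) veteran — fails.
(b) = T OR F = true.
So (3) is not satisfied (F AND T).
Overall = F OR F OR F = false.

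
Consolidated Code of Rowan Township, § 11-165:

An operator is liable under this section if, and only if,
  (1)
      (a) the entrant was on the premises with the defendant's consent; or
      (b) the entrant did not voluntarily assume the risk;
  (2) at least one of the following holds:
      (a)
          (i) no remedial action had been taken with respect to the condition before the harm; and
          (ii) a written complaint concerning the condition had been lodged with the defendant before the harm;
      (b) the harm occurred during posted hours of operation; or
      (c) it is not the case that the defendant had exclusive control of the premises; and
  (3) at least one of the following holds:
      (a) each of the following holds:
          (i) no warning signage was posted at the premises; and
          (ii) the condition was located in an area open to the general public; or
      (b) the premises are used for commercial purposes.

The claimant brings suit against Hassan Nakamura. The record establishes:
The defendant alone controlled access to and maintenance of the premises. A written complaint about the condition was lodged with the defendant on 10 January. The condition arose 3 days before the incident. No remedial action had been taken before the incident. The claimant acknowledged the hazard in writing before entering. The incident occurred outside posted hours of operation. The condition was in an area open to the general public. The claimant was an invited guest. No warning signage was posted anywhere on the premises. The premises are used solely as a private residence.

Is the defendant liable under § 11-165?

(a) consent to enter — met.
(b) no assumed risk — not met.
(1): T OR F → true.
(i) no remedial action — satisfied.
(ii) complaint lodged — met.
(a): T AND T → true.
(b) during posted hours — not satisfied.
(c) not (exclusive control) — not satisfied.
(2): T OR F OR F → true.
(i) no signage posted — satisfied.
(ii) public area — holds.
So (a) is satisfied (T AND T).
(b) commercial use — fails.
(3) = T OR F = true.
Overall = T AND T AND T = true.

Yes — liable.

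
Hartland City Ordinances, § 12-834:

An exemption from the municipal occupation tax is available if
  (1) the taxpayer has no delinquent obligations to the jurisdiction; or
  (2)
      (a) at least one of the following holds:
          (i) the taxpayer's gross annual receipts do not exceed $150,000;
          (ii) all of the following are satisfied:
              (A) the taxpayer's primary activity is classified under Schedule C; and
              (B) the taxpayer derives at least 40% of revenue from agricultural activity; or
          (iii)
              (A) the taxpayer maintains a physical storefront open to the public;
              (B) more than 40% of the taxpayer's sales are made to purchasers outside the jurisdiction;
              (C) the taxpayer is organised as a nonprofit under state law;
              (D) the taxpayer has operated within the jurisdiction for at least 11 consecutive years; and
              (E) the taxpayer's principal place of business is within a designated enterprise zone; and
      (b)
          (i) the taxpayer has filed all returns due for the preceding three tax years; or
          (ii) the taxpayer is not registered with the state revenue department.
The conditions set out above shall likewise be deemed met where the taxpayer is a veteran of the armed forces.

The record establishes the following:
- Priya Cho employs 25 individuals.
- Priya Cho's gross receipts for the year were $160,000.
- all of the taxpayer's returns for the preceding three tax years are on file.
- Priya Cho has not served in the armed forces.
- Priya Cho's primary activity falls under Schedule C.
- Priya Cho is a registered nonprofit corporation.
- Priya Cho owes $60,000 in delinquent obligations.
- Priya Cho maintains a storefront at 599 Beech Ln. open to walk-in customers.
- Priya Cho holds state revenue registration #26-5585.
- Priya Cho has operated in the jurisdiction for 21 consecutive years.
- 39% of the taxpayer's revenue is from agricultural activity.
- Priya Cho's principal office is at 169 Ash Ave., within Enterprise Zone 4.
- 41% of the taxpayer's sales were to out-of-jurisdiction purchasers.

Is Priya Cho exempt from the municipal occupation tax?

(1) no delinquency — fails.
(i) receipts ≤ $150,000 — fails.
(A) Schedule C activity — satisfied.
(B) ≥40% agricultural — fails.
(ii): T AND F → false.
(A) has storefront — met.
(B) >40% out-of-jur. sales — holds.
(C) nonprofit — holds.
(D) ≥ 11 yrs in jurisdiction — met.
(E) in enterprise zone — holds.
So (iii) is satisfied (T AND T AND T AND T AND T).
So (a) is satisfied (F OR F OR T).
(i) returns current — met.
(ii) not (state-registered) — not met.
(b): T OR F → true.
(2) = T AND T = true.
Overall = F OR T = true.
Exception (veteran) — not satisfied.
Result: main true OR exception false → true.

Yes — exempt.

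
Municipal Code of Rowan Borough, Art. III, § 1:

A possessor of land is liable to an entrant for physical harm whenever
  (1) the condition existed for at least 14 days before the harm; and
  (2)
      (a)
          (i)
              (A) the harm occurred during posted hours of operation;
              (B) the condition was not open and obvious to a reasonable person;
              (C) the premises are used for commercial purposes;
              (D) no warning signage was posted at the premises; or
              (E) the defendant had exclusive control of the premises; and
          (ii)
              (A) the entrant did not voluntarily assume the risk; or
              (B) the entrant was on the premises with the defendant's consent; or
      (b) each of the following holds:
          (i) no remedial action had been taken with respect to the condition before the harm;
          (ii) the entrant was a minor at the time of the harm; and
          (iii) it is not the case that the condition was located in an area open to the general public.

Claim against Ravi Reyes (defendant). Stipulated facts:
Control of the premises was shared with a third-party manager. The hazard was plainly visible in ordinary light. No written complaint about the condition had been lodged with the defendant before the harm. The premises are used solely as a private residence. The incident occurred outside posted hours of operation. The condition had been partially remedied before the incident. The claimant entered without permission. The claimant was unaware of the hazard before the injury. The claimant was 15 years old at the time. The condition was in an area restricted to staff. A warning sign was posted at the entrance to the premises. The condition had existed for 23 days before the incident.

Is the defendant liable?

No — not liable.

(1) condition ≥14 days old — holds.
(A) during posted hours — not met.
(B) not open/obvious — fails.
(C) commercial use — fails.
(D) no signage posted — fails.
(E) exclusive control — not met.
So (i) is not satisfied (F OR F OR F OR F OR F).
(A) no assumed risk — holds.
(B) consent to enter — not met.
(ii) = T OR F = true.
(a): F AND T → false.
(i) no remedial action — not satisfied.
(ii) entrant a minor — met.
(iii) not (public area) — holds.
(b) = F AND T AND T = false.
So (2) is not satisfied (F OR F).
So Overall is not satisfied (T AND F).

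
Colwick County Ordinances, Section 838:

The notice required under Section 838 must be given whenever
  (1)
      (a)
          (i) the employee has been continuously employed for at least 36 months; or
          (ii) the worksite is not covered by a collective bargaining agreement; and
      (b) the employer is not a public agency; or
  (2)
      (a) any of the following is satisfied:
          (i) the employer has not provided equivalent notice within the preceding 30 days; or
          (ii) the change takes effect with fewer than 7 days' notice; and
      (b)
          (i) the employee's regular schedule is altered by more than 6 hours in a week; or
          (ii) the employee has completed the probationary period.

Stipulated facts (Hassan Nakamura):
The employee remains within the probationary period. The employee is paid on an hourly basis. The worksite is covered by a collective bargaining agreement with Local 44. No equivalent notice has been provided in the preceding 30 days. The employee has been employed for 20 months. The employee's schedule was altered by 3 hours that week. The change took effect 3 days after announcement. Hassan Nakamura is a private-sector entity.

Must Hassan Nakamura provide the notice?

(i) tenure ≥ 36 mo. — fails.
(ii) no CBA — not met.
So (a) is not satisfied (F OR F).
(b) not (public agency) — holds.
(1) = F AND T = false.
(i) no recent notice — holds.
(ii) < 7 days' notice — satisfied.
(a) = T OR T = true.
(i) schedule shift > 6h — not met.
(ii) past probation — fails.
(b): F OR F → false.
So (2) is not satisfied (T AND F).
Overall = F OR F = false.

No — not required.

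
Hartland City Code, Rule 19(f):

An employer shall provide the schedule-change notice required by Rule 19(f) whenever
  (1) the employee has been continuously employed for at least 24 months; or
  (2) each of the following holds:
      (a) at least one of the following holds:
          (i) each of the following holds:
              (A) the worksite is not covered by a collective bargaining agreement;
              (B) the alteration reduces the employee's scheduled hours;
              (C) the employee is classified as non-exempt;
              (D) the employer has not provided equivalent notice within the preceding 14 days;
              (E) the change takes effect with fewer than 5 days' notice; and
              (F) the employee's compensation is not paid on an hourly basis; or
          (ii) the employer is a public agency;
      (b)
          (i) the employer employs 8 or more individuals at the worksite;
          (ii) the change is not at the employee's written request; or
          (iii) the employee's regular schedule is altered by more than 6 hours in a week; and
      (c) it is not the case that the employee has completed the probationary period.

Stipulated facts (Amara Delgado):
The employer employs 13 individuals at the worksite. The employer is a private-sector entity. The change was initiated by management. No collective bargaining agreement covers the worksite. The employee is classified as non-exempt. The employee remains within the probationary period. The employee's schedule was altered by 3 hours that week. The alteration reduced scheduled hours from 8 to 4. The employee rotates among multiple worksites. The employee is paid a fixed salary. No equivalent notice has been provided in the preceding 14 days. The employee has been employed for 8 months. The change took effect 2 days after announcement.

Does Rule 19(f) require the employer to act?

Yes — required.

(1) tenure ≥ 24 mo. — not met.
(A) no CBA — met.
(B) hours reduced — met.
(C) non-exempt — met.
(D) no recent notice — satisfied.
(E) < 5 days' notice — holds.
(F) not (hourly-paid) — holds.
(i): T AND T AND T AND T AND T AND T → true.
(ii) public agency — fails.
So (a) is satisfied (T OR F).
(i) ≥ 8 at site — holds.
(ii) not employee-requested — met.
(iii) schedule shift > 6h — not met.
(b): T OR T OR F → true.
(c) not (past probation) — met.
So (2) is satisfied (T AND T AND T).
Overall = F OR T = true.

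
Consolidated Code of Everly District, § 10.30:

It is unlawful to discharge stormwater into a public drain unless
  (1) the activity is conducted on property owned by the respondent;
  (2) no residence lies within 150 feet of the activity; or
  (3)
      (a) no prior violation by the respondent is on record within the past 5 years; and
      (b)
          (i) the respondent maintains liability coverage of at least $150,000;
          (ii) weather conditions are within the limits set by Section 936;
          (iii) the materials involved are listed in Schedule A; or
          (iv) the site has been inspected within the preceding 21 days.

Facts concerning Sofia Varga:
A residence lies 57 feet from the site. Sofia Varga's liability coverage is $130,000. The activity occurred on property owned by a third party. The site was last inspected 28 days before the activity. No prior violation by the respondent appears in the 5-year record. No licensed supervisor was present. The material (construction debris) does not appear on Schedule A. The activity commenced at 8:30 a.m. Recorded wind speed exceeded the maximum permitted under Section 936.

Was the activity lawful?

No — unlawful.

(1) own property — fails.
(2) no residence in 150 ft — not met.
(a) no prior violation — satisfied.
(i) coverage ≥ $150,000 — not met.
(ii) weather ok — fails.
(iii) Schedule A material — not satisfied.
(iv) site inspected — fails.
(b) = F OR F OR F OR F = false.
(3): T AND F → false.
Overall: F OR F OR F → false.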